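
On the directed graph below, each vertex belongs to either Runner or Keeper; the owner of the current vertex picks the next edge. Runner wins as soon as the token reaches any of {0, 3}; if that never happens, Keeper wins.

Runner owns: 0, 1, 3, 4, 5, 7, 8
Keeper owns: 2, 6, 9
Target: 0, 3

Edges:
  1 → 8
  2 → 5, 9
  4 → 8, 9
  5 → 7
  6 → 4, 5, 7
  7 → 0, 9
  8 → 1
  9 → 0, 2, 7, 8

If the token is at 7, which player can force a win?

A0 = {0, 3}
A1: add {7} — 7 (Runner) has 7→0.
7 ∈ A1, so Runner can force the target.

Runner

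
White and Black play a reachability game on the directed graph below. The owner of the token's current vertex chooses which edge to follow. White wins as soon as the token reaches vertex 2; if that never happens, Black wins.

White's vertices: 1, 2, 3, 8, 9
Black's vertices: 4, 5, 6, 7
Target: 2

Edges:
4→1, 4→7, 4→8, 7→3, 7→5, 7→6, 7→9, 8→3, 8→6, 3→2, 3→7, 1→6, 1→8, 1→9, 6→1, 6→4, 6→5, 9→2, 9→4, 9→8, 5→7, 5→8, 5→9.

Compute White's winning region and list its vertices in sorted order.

1, 2, 3, 8, 9

A0 = {2}
A1: add {3, 9} — 3 (White) has 3→2; 9 (White) has 9→2.
A2: add {1, 8} — 1 (White) has 1→9; 8 (White) has 8→3.
A3 = A2; e.g. 4 (Black) can still go to 7. Fixed point.
White's winning region = {1, 2, 3, 8, 9}.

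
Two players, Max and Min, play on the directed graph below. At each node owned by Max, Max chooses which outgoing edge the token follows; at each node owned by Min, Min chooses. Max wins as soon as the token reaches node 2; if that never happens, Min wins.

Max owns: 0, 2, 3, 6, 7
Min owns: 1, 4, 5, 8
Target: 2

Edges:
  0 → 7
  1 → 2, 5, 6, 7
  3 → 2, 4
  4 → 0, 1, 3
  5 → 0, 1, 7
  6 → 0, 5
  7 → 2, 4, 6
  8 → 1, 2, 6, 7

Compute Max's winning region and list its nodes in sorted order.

A0 = {2}
A1: add {3, 7} — 3 (Max) has 3→2; 7 (Max) has 7→2.
A2: add {0} — 0 (Max) has 0→7.
A3: add {6} — 6 (Max) has 6→0.
A4 = A3; e.g. 1 (Min) can still go to 5. Fixed point.
Max's winning region = {0, 2, 3, 6, 7}.

0, 2, 3, 6, 7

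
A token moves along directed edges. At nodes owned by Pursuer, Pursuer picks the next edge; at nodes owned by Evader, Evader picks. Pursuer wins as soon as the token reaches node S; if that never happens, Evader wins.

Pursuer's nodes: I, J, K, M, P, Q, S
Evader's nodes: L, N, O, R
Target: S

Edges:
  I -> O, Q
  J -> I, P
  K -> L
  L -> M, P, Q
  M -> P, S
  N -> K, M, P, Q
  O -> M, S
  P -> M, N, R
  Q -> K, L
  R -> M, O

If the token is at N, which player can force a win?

A0 = {S}
A1: add {M} — M (Pursuer) has M→S.
A2: add {O, P} — O (Evader): all of {M, S} already in; P (Pursuer) has P→M.
A3: add {I, J, R} — I (Pursuer) has I→O; J (Pursuer) has J→P; R (Evader): all of {M, O} already in.
A4 = A3; e.g. K (Pursuer) has no edge into A3. Fixed point.
N never enters the attractor, so Evader can avoid the target forever.

Evader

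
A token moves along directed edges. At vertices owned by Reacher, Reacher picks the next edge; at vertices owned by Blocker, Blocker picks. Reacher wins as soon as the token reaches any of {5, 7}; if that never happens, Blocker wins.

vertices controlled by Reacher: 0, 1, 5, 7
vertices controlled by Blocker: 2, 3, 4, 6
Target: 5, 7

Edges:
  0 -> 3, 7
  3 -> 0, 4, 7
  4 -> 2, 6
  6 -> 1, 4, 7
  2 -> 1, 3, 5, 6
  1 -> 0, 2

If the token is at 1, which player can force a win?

Reacher

A0 = {5, 7}
A1: add {0} — 0 (Reacher) has 0→7.
A2: add {1} — 1 (Reacher) has 1→0.
A3 = A2; e.g. 2 (Blocker) can still go to 3. Fixed point.
1 ∈ A2, so Reacher can force the target.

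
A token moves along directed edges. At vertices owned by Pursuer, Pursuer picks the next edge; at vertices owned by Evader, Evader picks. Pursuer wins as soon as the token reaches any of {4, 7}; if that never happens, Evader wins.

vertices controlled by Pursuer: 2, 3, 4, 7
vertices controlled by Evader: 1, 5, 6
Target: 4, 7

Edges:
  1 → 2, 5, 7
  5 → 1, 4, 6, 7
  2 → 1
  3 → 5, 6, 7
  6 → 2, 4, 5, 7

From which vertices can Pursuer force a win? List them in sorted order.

3, 4, 7

A0 = {4, 7}
A1: add {3} — 3 (Pursuer) has 3→7.
A2 = A1; e.g. 1 (Evader) can still go to 2. Fixed point.
Pursuer's winning region = {3, 4, 7}.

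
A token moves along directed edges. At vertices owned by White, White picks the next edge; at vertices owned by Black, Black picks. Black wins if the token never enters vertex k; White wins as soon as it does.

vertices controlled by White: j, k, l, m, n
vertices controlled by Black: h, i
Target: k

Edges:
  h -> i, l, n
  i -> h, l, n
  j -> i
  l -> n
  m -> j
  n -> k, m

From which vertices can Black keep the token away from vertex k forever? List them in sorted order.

h, i, j, m

A0 = {k}
A1: add {n} — n (White) has n→k.
A2: add {l} — l (White) has l→n.
A3 = A2; e.g. h (Black) can still go to i. Fixed point.
White's attractor = {k, l, n}; Black avoids the target exactly from the complement.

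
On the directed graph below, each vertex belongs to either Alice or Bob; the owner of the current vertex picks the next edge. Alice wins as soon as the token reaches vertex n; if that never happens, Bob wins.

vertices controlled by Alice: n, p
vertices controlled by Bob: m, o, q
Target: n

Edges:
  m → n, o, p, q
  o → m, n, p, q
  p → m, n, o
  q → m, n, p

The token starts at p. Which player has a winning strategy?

A0 = {n}
A1: add {p} — p (Alice) has p→n.
A2 = A1; e.g. m (Bob) can still go to o. Fixed point.
p ∈ A1, so Alice can force the target.

Alice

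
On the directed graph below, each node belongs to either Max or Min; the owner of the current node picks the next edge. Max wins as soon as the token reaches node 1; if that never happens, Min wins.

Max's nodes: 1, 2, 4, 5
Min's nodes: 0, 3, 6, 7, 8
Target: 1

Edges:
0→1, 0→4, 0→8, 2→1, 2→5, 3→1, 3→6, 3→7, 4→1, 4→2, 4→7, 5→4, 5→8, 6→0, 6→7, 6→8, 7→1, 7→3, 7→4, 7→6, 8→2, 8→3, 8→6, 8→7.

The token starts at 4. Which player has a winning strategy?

Max

A0 = {1}
A1: add {2, 4} — 2 (Max) has 2→1; 4 (Max) has 4→1.
4 ∈ A1, so Max can force the target.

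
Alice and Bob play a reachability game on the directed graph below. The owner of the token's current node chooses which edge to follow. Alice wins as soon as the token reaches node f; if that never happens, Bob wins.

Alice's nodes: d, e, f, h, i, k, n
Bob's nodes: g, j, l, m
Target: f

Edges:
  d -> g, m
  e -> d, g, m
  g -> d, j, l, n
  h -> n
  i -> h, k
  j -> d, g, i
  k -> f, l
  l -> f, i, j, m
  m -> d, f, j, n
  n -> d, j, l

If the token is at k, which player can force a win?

Alice

A0 = {f}
A1: add {k} — k (Alice) has k→f.
k ∈ A1, so Alice can force the target.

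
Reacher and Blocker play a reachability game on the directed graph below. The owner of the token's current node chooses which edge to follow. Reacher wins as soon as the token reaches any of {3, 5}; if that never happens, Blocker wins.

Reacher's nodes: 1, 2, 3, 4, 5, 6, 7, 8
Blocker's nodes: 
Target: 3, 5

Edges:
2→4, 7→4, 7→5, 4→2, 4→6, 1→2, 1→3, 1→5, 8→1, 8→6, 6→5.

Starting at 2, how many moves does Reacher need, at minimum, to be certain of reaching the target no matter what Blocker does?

3

A0 = {3, 5}
A1: add {1, 6, 7} — 1 (Reacher) has 1→3; 6 (Reacher) has 6→5; 7 (Reacher) has 7→5.
A2: add {4, 8} — 4 (Reacher) has 4→6; 8 (Reacher) has 8→1.
A3: add {2} — 2 (Reacher) has 2→4.
A3 = all vertices. Fixed point.
2 enters the attractor at level 3, so Reacher can force the target in 3 moves from there.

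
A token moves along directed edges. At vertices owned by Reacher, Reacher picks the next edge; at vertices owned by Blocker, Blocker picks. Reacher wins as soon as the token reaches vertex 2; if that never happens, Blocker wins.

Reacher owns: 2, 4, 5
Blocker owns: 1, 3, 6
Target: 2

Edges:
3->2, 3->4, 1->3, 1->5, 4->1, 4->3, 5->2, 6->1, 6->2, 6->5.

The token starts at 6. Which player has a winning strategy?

A0 = {2}
A1: add {5} — 5 (Reacher) has 5→2.
A2 = A1; e.g. 1 (Blocker) can still go to 3. Fixed point.
6 never enters the attractor, so Blocker can avoid the target forever.

Blocker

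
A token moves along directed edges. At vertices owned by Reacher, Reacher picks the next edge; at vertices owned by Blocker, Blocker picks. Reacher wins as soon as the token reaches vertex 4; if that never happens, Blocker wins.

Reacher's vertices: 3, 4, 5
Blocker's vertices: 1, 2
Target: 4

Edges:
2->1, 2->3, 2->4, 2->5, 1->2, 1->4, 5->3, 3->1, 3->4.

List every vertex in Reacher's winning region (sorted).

A0 = {4}
A1: add {3} — 3 (Reacher) has 3→4.
A2: add {5} — 5 (Reacher) has 5→3.
A3 = A2; e.g. 1 (Blocker) can still go to 2. Fixed point.
Reacher's winning region = {3, 4, 5}.

3, 4, 5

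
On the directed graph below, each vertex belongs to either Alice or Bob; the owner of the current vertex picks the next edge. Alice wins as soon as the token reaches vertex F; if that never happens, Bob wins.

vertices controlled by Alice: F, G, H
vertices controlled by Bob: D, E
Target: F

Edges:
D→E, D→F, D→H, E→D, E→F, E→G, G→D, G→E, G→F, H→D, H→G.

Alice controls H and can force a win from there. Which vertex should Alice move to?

G

A0 = {F}
A1: add {G} — G (Alice) has G→F.
A2: add {H} — H (Alice) has H→G.
A3 = A2; e.g. D (Bob) can still go to E. Fixed point.
From H, successor G is in the attractor (rank 1); the other successor D is not.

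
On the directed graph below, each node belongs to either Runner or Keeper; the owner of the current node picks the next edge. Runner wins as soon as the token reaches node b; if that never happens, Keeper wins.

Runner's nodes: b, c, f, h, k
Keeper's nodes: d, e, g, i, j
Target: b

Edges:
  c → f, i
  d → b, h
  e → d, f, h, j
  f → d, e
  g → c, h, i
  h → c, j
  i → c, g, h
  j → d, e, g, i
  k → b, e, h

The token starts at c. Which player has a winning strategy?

Keeper

A0 = {b}
A1: add {k} — k (Runner) has k→b.
A2 = A1; e.g. c (Runner) has no edge into A1. Fixed point.
c never enters the attractor, so Keeper can avoid the target forever.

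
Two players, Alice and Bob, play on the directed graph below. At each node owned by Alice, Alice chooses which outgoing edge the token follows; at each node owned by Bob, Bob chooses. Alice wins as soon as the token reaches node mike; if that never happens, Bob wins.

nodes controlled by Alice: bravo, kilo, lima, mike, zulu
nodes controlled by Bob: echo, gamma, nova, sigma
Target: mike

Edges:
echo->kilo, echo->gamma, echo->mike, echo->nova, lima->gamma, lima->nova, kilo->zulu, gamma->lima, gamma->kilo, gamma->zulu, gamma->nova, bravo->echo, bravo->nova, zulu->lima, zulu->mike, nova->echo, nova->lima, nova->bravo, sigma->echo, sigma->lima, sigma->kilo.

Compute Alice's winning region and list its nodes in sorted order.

kilo, mike, zulu

A0 = {mike}
A1: add {zulu} — zulu (Alice) has zulu→mike.
A2: add {kilo} — kilo (Alice) has kilo→zulu.
A3 = A2; e.g. echo (Bob) can still go to gamma. Fixed point.
Alice's winning region = {kilo, mike, zulu}.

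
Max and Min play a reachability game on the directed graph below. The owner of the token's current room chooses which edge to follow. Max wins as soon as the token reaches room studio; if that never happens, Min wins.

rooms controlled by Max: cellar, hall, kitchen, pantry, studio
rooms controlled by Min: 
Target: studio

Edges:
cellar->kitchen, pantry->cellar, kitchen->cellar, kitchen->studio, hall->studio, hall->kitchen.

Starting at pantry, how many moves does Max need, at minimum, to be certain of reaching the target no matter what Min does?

3

A0 = {studio}
A1: add {hall, kitchen} — kitchen (Max) has kitchen→studio; hall (Max) has hall→studio.
A2: add {cellar} — cellar (Max) has cellar→kitchen.
A3: add {pantry} — pantry (Max) has pantry→cellar.
A3 = all vertices. Fixed point.
pantry enters the attractor at level 3, so Max can force the target in 3 moves from there.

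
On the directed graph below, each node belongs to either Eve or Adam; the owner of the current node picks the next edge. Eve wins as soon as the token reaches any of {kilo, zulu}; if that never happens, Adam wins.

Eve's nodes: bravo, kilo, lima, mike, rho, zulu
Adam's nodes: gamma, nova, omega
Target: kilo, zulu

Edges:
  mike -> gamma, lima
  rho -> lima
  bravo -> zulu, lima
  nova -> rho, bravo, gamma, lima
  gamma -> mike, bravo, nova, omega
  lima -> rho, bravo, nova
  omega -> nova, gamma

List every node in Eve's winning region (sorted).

bravo, kilo, lima, mike, rho, zulu

A0 = {kilo, zulu}
A1: add {bravo} — bravo (Eve) has bravo→zulu.
A2: add {lima} — lima (Eve) has lima→bravo.
A3: add {mike, rho} — mike (Eve) has mike→lima; rho (Eve) has rho→lima.
A4 = A3; e.g. nova (Adam) can still go to gamma. Fixed point.
Eve's winning region = {bravo, kilo, lima, mike, rho, zulu}.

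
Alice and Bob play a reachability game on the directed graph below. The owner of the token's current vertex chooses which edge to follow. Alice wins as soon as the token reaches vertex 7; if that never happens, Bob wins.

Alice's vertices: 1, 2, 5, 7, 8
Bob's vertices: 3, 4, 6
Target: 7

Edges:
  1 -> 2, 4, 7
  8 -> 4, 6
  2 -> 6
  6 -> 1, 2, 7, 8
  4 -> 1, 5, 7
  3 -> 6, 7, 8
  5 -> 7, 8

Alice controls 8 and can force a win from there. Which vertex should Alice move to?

4

A0 = {7}
A1: add {1, 5} — 1 (Alice) has 1→7; 5 (Alice) has 5→7.
A2: add {4} — 4 (Bob): all of {1, 5, 7} already in.
A3: add {8} — 8 (Alice) has 8→4.
A4 = A3; e.g. 2 (Alice) has no edge into A3. Fixed point.
From 8, successor 4 is in the attractor (rank 2); the other successor 6 is not.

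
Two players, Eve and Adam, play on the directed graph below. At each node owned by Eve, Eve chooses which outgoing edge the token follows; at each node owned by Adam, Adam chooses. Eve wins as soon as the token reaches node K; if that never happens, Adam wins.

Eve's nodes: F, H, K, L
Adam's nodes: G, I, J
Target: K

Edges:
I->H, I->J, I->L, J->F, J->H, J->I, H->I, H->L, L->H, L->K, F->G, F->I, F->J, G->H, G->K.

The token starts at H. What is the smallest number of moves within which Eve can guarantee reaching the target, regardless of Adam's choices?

2

A0 = {K}
A1: add {L} — L (Eve) has L→K.
A2: add {H} — H (Eve) has H→L.
H enters the attractor at level 2, so Eve can force the target in 2 moves from there.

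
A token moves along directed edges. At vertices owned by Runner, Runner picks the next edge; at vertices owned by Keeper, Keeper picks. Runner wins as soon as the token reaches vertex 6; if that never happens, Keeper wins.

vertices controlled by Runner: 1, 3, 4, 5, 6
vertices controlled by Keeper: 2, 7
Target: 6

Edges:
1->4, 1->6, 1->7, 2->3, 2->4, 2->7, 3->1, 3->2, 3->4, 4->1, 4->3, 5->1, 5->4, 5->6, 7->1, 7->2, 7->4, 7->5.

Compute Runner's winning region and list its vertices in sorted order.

1, 3, 4, 5, 6

A0 = {6}
A1: add {1, 5} — 1 (Runner) has 1→6; 5 (Runner) has 5→6.
A2: add {3, 4} — 3 (Runner) has 3→1; 4 (Runner) has 4→1.
A3 = A2; e.g. 2 (Keeper) can still go to 7. Fixed point.
Runner's winning region = {1, 3, 4, 5, 6}.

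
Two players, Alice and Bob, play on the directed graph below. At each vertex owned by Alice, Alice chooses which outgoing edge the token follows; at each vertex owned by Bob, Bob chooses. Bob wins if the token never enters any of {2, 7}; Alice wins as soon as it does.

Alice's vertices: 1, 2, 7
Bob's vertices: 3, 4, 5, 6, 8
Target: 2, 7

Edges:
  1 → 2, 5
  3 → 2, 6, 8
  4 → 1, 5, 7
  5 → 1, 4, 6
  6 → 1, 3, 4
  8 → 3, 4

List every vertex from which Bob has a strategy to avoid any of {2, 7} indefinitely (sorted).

A0 = {2, 7}
A1: add {1} — 1 (Alice) has 1→2.
A2 = A1; e.g. 3 (Bob) can still go to 6. Fixed point.
Alice's attractor = {1, 2, 7}; Bob avoids the target exactly from the complement.

3, 4, 5, 6, 8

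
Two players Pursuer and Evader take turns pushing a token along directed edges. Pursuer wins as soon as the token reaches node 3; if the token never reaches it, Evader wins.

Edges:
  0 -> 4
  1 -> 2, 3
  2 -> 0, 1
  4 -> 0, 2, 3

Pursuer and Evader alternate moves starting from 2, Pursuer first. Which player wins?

Pursuer

Track states (vertex, player-to-move).
A0 = {(3,Pursuer), (3,Evader)}
A1: add {(1,Pursuer), (4,Pursuer)}.
A2: add {(0,Evader)}.
A3: add {(2,Pursuer)}.
(2,Pursuer) ∈ A3 ⇒ Pursuer forces the target.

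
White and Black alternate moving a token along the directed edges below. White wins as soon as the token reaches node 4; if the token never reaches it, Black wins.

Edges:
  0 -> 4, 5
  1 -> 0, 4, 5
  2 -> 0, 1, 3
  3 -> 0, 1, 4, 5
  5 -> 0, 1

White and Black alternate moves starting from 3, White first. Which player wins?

White

Track states (vertex, player-to-move).
A0 = {(4,White), (4,Black)}
A1: add {(0,White), (1,White), (3,White)}.
(3,White) ∈ A1 ⇒ White forces the target.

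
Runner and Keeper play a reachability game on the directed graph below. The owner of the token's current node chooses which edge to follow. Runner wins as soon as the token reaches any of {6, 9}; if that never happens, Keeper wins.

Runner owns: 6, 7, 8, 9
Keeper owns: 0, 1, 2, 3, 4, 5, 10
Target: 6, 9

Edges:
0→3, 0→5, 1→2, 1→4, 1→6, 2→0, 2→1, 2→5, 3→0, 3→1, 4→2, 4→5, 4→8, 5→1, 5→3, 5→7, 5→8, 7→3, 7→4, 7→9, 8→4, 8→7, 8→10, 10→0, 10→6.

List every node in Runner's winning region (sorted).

6, 7, 8, 9

A0 = {6, 9}
A1: add {7} — 7 (Runner) has 7→9.
A2: add {8} — 8 (Runner) has 8→7.
A3 = A2; e.g. 0 (Keeper) can still go to 3. Fixed point.
Runner's winning region = {6, 7, 8, 9}.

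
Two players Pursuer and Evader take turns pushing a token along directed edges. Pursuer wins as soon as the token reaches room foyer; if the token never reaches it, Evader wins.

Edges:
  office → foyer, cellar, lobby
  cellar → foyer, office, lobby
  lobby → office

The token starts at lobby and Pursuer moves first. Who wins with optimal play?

Evader

Track states (vertex, player-to-move).
A0 = {(foyer,Pursuer), (foyer,Evader)}
A1: add {(office,Pursuer), (cellar,Pursuer)}.
A2: add {(lobby,Evader)}.
A3 = A2; e.g. (office,Evader) stays out. (lobby,Pursuer) never enters ⇒ Evader avoids the target.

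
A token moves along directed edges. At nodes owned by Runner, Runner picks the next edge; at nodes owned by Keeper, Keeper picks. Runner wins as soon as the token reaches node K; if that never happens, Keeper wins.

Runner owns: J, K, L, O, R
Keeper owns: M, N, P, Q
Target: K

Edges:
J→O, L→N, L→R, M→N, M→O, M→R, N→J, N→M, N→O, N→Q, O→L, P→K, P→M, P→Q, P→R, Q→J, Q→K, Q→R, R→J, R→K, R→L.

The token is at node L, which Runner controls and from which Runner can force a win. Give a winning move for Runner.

A0 = {K}
A1: add {R} — R (Runner) has R→K.
A2: add {L} — L (Runner) has L→R.
A3: add {O} — O (Runner) has O→L.
A4: add {J} — J (Runner) has J→O.
A5: add {Q} — Q (Keeper): all of {J, K, R} already in.
A6 = A5; e.g. M (Keeper) can still go to N. Fixed point.
From L, successor R is in the attractor (rank 1); the other successor N is not.

R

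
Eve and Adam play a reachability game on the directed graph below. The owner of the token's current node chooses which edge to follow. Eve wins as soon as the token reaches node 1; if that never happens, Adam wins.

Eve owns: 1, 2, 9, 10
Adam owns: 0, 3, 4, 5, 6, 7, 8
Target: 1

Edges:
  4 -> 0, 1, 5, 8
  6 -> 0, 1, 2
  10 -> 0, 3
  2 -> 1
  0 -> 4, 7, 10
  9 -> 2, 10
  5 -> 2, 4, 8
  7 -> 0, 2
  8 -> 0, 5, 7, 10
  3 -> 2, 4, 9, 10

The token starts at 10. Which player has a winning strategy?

A0 = {1}
A1: add {2} — 2 (Eve) has 2→1.
A2: add {9} — 9 (Eve) has 9→2.
A3 = A2; e.g. 0 (Adam) can still go to 4. Fixed point.
10 never enters the attractor, so Adam can avoid the target forever.

Adam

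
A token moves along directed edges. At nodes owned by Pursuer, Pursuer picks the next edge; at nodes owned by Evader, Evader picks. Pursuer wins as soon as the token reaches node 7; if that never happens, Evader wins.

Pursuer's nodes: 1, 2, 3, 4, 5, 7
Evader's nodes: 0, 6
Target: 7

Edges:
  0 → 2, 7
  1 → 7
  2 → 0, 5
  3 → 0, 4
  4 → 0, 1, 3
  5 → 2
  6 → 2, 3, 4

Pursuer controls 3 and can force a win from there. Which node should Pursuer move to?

4

A0 = {7}
A1: add {1} — 1 (Pursuer) has 1→7.
A2: add {4} — 4 (Pursuer) has 4→1.
A3: add {3} — 3 (Pursuer) has 3→4.
A4 = A3; e.g. 0 (Evader) can still go to 2. Fixed point.
From 3, successor 4 is in the attractor (rank 2); the other successor 0 is not.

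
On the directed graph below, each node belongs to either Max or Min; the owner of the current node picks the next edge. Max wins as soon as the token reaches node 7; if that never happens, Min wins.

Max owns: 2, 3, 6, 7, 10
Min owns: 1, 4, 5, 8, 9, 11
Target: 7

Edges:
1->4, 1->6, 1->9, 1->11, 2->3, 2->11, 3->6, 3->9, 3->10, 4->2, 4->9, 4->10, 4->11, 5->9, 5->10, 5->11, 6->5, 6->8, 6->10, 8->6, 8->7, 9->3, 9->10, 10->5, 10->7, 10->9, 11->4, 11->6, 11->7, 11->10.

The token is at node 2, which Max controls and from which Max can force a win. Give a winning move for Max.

3

A0 = {7}
A1: add {10} — 10 (Max) has 10→7.
A2: add {3, 6} — 3 (Max) has 3→10; 6 (Max) has 6→10.
A3: add {2, 8, 9} — 2 (Max) has 2→3; 8 (Min): all of {6, 7} already in; 9 (Min): all of {3, 10} already in.
A4 = A3; e.g. 1 (Min) can still go to 4. Fixed point.
From 2, successor 3 is in the attractor (rank 2); the other successor 11 is not.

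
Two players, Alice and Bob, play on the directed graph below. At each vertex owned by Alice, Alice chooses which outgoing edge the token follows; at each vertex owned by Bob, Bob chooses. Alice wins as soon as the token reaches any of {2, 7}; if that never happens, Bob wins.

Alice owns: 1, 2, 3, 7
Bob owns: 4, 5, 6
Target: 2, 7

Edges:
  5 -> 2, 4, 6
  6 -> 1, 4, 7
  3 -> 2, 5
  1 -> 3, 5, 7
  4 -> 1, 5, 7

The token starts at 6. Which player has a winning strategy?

A0 = {2, 7}
A1: add {1, 3} — 1 (Alice) has 1→7; 3 (Alice) has 3→2.
A2 = A1; e.g. 4 (Bob) can still go to 5. Fixed point.
6 never enters the attractor, so Bob can avoid the target forever.

Bob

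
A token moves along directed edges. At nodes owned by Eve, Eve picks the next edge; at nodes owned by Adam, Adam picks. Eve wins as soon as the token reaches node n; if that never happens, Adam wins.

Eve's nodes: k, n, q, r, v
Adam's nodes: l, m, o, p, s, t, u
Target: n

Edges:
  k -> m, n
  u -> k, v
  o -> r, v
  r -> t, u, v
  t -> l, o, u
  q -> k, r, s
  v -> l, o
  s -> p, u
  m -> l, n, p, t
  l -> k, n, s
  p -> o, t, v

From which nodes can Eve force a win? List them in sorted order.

A0 = {n}
A1: add {k} — k (Eve) has k→n.
A2: add {q} — q (Eve) has q→k.
A3 = A2; e.g. l (Adam) can still go to s. Fixed point.
Eve's winning region = {k, n, q}.

k, n, q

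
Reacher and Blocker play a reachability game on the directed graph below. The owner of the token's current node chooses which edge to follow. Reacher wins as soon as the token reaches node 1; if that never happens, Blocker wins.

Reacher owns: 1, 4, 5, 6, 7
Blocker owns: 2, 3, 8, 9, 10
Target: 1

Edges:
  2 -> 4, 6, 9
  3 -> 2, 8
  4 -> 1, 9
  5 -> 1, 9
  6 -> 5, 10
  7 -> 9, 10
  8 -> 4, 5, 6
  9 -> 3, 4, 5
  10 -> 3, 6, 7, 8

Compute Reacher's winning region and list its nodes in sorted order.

1, 4, 5, 6, 8

A0 = {1}
A1: add {4, 5} — 4 (Reacher) has 4→1; 5 (Reacher) has 5→1.
A2: add {6} — 6 (Reacher) has 6→5.
A3: add {8} — 8 (Blocker): all of {4, 5, 6} already in.
A4 = A3; e.g. 2 (Blocker) can still go to 9. Fixed point.
Reacher's winning region = {1, 4, 5, 6, 8}.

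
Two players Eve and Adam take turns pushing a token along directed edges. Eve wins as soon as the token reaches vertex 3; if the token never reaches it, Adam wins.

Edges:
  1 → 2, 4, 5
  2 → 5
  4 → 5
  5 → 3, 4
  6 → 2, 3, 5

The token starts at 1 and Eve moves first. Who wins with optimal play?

Track states (vertex, player-to-move).
A0 = {(3,Eve), (3,Adam)}
A1: add {(5,Eve), (6,Eve)}.
A2: add {(2,Adam), (4,Adam)}.
A3: add {(1,Eve)}.
(1,Eve) ∈ A3 ⇒ Eve forces the target.

Eve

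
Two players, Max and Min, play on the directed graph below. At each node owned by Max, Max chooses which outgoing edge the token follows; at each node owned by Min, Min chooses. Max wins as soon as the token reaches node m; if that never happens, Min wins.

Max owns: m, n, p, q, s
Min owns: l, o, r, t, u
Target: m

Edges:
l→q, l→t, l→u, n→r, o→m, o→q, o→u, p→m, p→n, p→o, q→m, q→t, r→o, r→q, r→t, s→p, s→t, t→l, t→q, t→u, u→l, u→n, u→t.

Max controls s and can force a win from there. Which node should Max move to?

p

A0 = {m}
A1: add {p, q} — p (Max) has p→m; q (Max) has q→m.
A2: add {s} — s (Max) has s→p.
A3 = A2; e.g. l (Min) can still go to t. Fixed point.
From s, successor p is in the attractor (rank 1); the other successor t is not.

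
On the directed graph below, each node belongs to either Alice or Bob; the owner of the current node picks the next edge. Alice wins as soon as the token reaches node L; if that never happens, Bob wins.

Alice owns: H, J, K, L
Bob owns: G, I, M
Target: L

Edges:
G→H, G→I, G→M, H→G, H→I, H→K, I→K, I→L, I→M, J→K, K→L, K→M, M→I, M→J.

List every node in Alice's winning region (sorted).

H, J, K, L

A0 = {L}
A1: add {K} — K (Alice) has K→L.
A2: add {H, J} — H (Alice) has H→K; J (Alice) has J→K.
A3 = A2; e.g. G (Bob) can still go to I. Fixed point.
Alice's winning region = {H, J, K, L}.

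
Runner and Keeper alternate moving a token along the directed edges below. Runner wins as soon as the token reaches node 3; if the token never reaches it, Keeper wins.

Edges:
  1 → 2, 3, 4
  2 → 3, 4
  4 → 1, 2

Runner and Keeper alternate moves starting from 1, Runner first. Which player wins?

Runner

Track states (vertex, player-to-move).
A0 = {(3,Runner), (3,Keeper)}
A1: add {(1,Runner), (2,Runner)}.
(1,Runner) ∈ A1 ⇒ Runner forces the target.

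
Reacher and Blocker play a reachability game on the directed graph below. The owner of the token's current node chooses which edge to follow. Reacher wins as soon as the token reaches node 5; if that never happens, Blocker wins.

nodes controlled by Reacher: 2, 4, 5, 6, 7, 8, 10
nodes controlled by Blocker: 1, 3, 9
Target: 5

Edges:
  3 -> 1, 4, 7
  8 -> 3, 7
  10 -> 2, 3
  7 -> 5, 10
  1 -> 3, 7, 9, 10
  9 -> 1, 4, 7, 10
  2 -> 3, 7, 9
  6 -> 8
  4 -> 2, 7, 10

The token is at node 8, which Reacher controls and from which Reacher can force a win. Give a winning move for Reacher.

7

A0 = {5}
A1: add {7} — 7 (Reacher) has 7→5.
A2: add {2, 4, 8} — 2 (Reacher) has 2→7; 4 (Reacher) has 4→7; 8 (Reacher) has 8→7.
A3: add {6, 10} — 6 (Reacher) has 6→8; 10 (Reacher) has 10→2.
A4 = A3; e.g. 1 (Blocker) can still go to 3. Fixed point.
From 8, successor 7 is in the attractor (rank 1); the other successor 3 is not.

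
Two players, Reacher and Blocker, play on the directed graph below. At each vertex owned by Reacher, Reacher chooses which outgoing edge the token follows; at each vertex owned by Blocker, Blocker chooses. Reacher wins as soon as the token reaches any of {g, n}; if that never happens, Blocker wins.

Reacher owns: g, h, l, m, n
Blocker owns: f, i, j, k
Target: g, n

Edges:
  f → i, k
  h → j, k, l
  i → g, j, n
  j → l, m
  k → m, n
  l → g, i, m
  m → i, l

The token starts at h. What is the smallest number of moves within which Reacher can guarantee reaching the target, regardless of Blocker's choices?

A0 = {g, n}
A1: add {l} — l (Reacher) has l→g.
A2: add {h, m} — h (Reacher) has h→l; m (Reacher) has m→l.
h enters the attractor at level 2, so Reacher can force the target in 2 moves from there.

2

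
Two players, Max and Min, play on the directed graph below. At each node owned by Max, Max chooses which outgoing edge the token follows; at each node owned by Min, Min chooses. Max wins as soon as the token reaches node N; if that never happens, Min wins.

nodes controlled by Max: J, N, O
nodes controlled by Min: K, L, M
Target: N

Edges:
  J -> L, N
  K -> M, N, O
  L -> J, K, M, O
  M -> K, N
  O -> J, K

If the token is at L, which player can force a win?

Min

A0 = {N}
A1: add {J} — J (Max) has J→N.
A2: add {O} — O (Max) has O→J.
A3 = A2; e.g. K (Min) can still go to M. Fixed point.
L never enters the attractor, so Min can avoid the target forever.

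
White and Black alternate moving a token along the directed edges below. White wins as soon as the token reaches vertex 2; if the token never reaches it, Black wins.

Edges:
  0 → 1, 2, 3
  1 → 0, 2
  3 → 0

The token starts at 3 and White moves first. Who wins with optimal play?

Track states (vertex, player-to-move).
A0 = {(2,White), (2,Black)}
A1: add {(0,White), (1,White)}.
A2: add {(1,Black), (3,Black)}.
A3 = A2; e.g. (0,Black) stays out. (3,White) never enters ⇒ Black avoids the target.

Black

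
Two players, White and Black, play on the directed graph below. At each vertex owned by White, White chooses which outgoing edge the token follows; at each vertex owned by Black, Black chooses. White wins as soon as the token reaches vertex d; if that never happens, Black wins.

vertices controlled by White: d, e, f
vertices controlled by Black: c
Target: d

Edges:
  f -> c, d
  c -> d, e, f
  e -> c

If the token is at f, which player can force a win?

A0 = {d}
A1: add {f} — f (White) has f→d.
A2 = A1; e.g. c (Black) can still go to e. Fixed point.
f ∈ A1, so White can force the target.

White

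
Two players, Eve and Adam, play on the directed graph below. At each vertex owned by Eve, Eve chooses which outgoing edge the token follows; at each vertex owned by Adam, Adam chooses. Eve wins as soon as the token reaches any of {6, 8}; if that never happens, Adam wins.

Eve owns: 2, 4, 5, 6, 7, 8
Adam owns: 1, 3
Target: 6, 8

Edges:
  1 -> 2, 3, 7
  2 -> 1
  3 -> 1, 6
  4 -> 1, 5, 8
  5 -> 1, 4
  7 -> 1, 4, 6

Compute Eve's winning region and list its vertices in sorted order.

4, 5, 6, 7, 8

A0 = {6, 8}
A1: add {4, 7} — 4 (Eve) has 4→8; 7 (Eve) has 7→6.
A2: add {5} — 5 (Eve) has 5→4.
A3 = A2; e.g. 1 (Adam) can still go to 2. Fixed point.
Eve's winning region = {4, 5, 6, 7, 8}.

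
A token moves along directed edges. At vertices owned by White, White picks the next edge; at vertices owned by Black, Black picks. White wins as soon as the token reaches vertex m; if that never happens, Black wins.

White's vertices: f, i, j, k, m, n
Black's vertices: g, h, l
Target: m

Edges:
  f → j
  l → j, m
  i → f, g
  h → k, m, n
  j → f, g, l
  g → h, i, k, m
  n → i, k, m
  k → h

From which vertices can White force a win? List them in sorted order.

A0 = {m}
A1: add {n} — n (White) has n→m.
A2 = A1; e.g. f (White) has no edge into A1. Fixed point.
White's winning region = {m, n}.

m, n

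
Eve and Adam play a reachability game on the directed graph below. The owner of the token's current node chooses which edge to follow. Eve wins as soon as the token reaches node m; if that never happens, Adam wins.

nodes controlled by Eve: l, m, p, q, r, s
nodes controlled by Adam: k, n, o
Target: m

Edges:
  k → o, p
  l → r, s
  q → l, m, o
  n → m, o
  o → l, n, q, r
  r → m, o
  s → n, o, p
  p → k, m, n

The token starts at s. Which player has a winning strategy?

Eve

A0 = {m}
A1: add {p, q, r} — p (Eve) has p→m; q (Eve) has q→m; r (Eve) has r→m.
A2: add {l, s} — l (Eve) has l→r; s (Eve) has s→p.
A3 = A2; e.g. k (Adam) can still go to o. Fixed point.
s ∈ A2, so Eve can force the target.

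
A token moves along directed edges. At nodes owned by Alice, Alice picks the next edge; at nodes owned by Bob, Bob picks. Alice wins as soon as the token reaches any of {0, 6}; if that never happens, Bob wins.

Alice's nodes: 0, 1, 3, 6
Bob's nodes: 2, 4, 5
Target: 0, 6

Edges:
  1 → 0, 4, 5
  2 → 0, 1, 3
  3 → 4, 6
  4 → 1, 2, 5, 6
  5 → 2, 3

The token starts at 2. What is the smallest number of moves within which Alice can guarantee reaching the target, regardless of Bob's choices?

A0 = {0, 6}
A1: add {1, 3} — 1 (Alice) has 1→0; 3 (Alice) has 3→6.
A2: add {2} — 2 (Bob): all of {0, 1, 3} already in.
2 enters the attractor at level 2, so Alice can force the target in 2 moves from there.

2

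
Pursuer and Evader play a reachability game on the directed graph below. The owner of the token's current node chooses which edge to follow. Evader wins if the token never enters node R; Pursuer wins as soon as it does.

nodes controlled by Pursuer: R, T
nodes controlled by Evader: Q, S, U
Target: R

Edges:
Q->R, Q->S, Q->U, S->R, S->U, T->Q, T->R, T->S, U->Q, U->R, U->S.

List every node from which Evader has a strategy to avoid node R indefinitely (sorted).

A0 = {R}
A1: add {T} — T (Pursuer) has T→R.
A2 = A1; e.g. Q (Evader) can still go to S. Fixed point.
Pursuer's attractor = {R, T}; Evader avoids the target exactly from the complement.

Q, S, U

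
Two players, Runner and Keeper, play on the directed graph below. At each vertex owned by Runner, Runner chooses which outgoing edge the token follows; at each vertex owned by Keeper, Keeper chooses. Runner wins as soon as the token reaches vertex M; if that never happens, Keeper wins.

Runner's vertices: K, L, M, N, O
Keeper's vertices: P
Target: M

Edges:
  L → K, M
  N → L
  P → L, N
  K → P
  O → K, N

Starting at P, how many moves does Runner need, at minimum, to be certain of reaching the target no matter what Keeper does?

3

A0 = {M}
A1: add {L} — L (Runner) has L→M.
A2: add {N} — N (Runner) has N→L.
A3: add {O, P} — O (Runner) has O→N; P (Keeper): all of {L, N} already in.
P enters the attractor at level 3, so Runner can force the target in 3 moves from there.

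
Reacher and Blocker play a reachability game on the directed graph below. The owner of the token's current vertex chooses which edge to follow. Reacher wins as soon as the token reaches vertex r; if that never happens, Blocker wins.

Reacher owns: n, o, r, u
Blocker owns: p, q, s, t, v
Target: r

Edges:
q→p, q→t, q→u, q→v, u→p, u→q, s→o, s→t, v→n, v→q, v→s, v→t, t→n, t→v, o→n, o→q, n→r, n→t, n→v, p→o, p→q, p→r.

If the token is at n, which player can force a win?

A0 = {r}
A1: add {n} — n (Reacher) has n→r.
n ∈ A1, so Reacher can force the target.

Reacher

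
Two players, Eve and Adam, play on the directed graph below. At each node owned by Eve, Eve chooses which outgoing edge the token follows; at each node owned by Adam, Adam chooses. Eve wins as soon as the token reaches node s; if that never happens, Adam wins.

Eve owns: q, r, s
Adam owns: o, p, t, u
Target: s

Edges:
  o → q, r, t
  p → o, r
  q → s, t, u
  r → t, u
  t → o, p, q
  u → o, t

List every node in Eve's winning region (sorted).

A0 = {s}
A1: add {q} — q (Eve) has q→s.
A2 = A1; e.g. o (Adam) can still go to r. Fixed point.
Eve's winning region = {q, s}.

q, s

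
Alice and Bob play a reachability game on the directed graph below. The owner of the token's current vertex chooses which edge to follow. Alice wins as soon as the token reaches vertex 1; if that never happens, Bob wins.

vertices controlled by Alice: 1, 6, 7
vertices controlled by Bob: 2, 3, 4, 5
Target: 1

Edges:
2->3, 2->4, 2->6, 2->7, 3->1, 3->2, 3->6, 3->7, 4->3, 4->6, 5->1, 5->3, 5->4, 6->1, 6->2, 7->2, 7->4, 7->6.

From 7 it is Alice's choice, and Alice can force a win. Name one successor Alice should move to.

6

A0 = {1}
A1: add {6} — 6 (Alice) has 6→1.
A2: add {7} — 7 (Alice) has 7→6.
A3 = A2; e.g. 2 (Bob) can still go to 3. Fixed point.
From 7, successor 6 is in the attractor (rank 1); the other successors 2, 4 are not.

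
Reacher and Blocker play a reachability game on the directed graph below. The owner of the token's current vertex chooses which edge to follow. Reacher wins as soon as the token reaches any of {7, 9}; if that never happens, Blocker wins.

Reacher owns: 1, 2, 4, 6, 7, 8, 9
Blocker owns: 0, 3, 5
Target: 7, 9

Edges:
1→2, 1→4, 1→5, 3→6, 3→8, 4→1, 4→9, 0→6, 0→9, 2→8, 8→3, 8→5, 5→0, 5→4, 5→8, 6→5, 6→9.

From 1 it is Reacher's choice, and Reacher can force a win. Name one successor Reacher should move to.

4

A0 = {7, 9}
A1: add {4, 6} — 4 (Reacher) has 4→9; 6 (Reacher) has 6→9.
A2: add {0, 1} — 0 (Blocker): all of {6, 9} already in; 1 (Reacher) has 1→4.
A3 = A2; e.g. 2 (Reacher) has no edge into A2. Fixed point.
From 1, successor 4 is in the attractor (rank 1); the other successors 2, 5 are not.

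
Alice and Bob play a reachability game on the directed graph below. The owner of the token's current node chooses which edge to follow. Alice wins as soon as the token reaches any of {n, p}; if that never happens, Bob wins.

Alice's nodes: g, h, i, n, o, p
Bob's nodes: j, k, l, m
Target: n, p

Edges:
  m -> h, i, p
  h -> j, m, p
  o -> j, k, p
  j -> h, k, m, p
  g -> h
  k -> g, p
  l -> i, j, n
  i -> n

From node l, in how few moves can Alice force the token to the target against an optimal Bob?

5

A0 = {n, p}
A1: add {h, i, o} — h (Alice) has h→p; i (Alice) has i→n; o (Alice) has o→p.
A2: add {g, m} — g (Alice) has g→h; m (Bob): all of {h, i, p} already in.
A3: add {k} — k (Bob): all of {g, p} already in.
A4: add {j} — j (Bob): all of {h, k, m, p} already in.
A5: add {l} — l (Bob): all of {i, j, n} already in.
A5 = all vertices. Fixed point.
l enters the attractor at level 5, so Alice can force the target in 5 moves from there.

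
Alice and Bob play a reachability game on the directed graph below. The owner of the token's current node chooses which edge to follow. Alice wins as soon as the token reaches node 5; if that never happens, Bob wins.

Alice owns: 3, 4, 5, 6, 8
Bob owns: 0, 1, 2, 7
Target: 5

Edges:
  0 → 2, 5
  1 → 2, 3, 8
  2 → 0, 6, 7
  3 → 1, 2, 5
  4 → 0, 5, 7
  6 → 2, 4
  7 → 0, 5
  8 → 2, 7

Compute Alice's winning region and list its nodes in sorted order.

3, 4, 5, 6

A0 = {5}
A1: add {3, 4} — 3 (Alice) has 3→5; 4 (Alice) has 4→5.
A2: add {6} — 6 (Alice) has 6→4.
A3 = A2; e.g. 0 (Bob) can still go to 2. Fixed point.
Alice's winning region = {3, 4, 5, 6}.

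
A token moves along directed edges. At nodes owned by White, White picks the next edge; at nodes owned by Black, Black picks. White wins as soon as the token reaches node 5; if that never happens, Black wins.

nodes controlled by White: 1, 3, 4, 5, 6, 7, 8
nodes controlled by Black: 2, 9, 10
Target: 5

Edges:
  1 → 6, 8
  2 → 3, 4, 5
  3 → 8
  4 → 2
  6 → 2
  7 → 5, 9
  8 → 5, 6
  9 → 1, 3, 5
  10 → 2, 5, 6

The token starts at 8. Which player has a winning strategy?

A0 = {5}
A1: add {7, 8} — 7 (White) has 7→5; 8 (White) has 8→5.
8 ∈ A1, so White can force the target.

White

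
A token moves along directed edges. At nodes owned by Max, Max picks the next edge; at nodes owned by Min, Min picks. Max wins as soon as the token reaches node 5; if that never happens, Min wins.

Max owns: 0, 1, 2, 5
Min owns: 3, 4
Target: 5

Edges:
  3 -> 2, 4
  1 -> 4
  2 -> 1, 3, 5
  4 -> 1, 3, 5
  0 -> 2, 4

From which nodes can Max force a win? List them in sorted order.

0, 2, 5

A0 = {5}
A1: add {2} — 2 (Max) has 2→5.
A2: add {0} — 0 (Max) has 0→2.
A3 = A2; e.g. 1 (Max) has no edge into A2. Fixed point.
Max's winning region = {0, 2, 5}.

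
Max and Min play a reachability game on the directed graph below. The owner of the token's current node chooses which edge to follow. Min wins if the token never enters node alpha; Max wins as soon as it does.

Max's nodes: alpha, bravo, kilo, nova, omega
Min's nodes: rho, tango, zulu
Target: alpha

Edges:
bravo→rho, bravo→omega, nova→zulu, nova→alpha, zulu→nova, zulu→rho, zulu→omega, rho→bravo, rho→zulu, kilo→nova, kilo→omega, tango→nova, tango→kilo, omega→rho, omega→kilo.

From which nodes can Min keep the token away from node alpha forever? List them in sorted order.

rho, zulu

A0 = {alpha}
A1: add {nova} — nova (Max) has nova→alpha.
A2: add {kilo} — kilo (Max) has kilo→nova.
A3: add {omega, tango} — tango (Min): all of {nova, kilo} already in; omega (Max) has omega→kilo.
A4: add {bravo} — bravo (Max) has bravo→omega.
A5 = A4; e.g. zulu (Min) can still go to rho. Fixed point.
Max's attractor = {alpha, bravo, kilo, nova, omega, tango}; Min avoids the target exactly from the complement.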